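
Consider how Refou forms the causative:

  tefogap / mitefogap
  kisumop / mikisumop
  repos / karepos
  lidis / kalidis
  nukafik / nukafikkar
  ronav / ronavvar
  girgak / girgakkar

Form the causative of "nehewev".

kisumop and repos both have last vowel 'o' yet inflect differently (mikisumop, karepos), so the last vowel is not what conditions the rule; the final letter is.
"nehewev" ends in -v. The one such stem in the data (ronav → ronavvar) doubles the final consonant and adds -ar (as do nukafik, girgak), so the same rule applies.
The other patterns: stems ending in -p add the prefix mi-; stems ending in -s add the prefix ka-.
So nehewev → nehewevvar.

nehewevvar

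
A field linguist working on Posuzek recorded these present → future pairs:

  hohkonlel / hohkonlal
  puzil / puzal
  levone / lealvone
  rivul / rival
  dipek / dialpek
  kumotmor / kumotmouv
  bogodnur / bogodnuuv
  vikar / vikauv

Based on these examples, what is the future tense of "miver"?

miveuv

"miver" ends in -r. The stems ending in -r (vikar → vikauv, kumotmor → kumotmouv, bogodnur → bogodnuuv) drop the final letter and add -uv.
The other patterns: stems ending in -l change the last vowel to 'a'; stems ending in -e or -k insert -al- after the first vowel.
So miver → miveuv.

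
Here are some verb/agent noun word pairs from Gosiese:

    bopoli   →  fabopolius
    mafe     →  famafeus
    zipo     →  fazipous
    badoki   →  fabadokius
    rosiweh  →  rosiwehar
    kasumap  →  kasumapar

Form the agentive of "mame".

mafe and rosiweh both have last vowel 'e' yet inflect differently (famafeus, rosiwehar), so the last vowel is not what conditions the rule; whether the stem ends in a vowel or a consonant is.
"mame" ends in a vowel. The stems ending in a vowel (zipo → fazipous, badoki → fabadokius, bopoli → fabopolius) add fa- … -us around the stem.
The other pattern: stems ending in a consonant add -ar.
So mame → famameus.

famameus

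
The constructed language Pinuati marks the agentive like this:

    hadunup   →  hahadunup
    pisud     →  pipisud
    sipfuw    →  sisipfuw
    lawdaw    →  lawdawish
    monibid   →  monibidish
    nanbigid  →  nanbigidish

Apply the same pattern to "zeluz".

pisud and nanbigid both end in -d yet inflect differently (pipisud, nanbigidish), so the final letter is not what conditions the rule; the last vowel is.
"zeluz" has last vowel 'u'. The stems whose last vowel is 'u' (pisud → pipisud, sipfuw → sisipfuw, hadunup → hahadunup) repeat the first consonant+vowel as a prefix.
The other pattern: stems whose last vowel is 'a' or 'i' add -ish.
So zeluz → zezeluz.

zezeluz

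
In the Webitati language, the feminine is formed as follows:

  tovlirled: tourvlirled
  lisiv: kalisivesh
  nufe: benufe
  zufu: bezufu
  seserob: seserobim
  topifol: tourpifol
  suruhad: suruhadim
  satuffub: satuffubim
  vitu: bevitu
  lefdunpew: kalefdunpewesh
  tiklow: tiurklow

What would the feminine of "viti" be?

beviti

lefdunpew and tiklow both end in -w yet inflect differently (kalefdunpewesh, tiurklow), so the final letter is not what conditions the rule; the first letter is.
"viti" begins with v-. The one such stem in the data (vitu → bevitu) adds the prefix be-, so the same rule applies.
The other patterns: stems beginning with l- add ka- … -esh around the stem; stems beginning with t- insert -ur- after the first vowel; stems beginning with s- add -im.
So viti → beviti.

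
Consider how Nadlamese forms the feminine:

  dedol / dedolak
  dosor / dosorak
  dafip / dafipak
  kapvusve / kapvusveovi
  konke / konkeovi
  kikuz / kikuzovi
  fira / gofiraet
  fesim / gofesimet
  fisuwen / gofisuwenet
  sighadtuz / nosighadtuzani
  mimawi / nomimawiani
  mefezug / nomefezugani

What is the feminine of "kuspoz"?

kuspozovi

kikuz and sighadtuz both end in -z yet inflect differently (kikuzovi, nosighadtuzani), so the final letter is not what conditions the rule; the first letter is.
"kuspoz" begins with k-. The stems beginning with k- (kapvusve → kapvusveovi, konke → konkeovi, kikuz → kikuzovi) add -ovi.
So kuspoz → kuspozovi.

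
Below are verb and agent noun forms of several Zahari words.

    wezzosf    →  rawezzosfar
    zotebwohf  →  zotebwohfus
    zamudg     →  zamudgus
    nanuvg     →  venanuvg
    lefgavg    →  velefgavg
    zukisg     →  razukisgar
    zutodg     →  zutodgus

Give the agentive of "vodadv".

vodadvus

zukisg and lefgavg both end in -g yet inflect differently (razukisgar, velefgavg), so the final letter is not what conditions the rule; the second-to-last letter is.
"vodadv" has second-to-last letter 'd'. The stems whose second-to-last letter is 'd' (zutodg → zutodgus, zamudg → zamudgus) add -us.
The other patterns: stems whose second-to-last letter is 's' add ra- … -ar around the stem; stems whose second-to-last letter is 'v' add the prefix ve-.
So vodadv → vodadvus.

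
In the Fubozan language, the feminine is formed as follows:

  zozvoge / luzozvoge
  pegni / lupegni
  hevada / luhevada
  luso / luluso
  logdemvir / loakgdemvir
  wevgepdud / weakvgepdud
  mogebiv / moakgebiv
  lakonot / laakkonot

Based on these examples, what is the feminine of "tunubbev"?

tuaknubbev

pegni and logdemvir both have last vowel 'i' yet inflect differently (lupegni, loakgdemvir), so the last vowel is not what conditions the rule; whether the stem ends in a vowel or a consonant is.
"tunubbev" ends in a consonant. The stems ending in a consonant (logdemvir → loakgdemvir, wevgepdud → weakvgepdud, mogebiv → moakgebiv) insert -ak- after the first vowel.
The other pattern: stems ending in a vowel add the prefix lu-.
So tunubbev → tuaknubbev.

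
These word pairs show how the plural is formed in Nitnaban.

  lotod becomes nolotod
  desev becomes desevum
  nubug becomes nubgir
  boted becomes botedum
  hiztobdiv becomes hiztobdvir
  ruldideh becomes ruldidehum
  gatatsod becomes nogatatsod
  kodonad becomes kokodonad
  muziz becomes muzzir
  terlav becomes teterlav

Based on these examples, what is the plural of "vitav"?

hiztobdiv and terlav both end in -v yet inflect differently (hiztobdvir, teterlav), so the final letter is not what conditions the rule; the last vowel is.
"vitav" has last vowel 'a'. The stems whose last vowel is 'a' (terlav → teterlav, kodonad → kokodonad) repeat the first consonant+vowel as a prefix.
The other patterns: stems whose last vowel is 'i' or 'u' delete the last vowel and add -ir; stems whose last vowel is 'e' add -um; stems whose last vowel is 'o' add the prefix no-.
So vitav → vivitav.

vivitav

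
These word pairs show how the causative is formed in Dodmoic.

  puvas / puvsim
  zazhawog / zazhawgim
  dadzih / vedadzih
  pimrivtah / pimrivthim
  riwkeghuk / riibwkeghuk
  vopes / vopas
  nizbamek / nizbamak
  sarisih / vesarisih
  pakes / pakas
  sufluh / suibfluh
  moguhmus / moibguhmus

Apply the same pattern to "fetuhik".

vopes and puvas both end in -s yet inflect differently (vopas, puvsim), so the final letter is not what conditions the rule; the last vowel is.
"fetuhik" has last vowel 'i'. The stems whose last vowel is 'i' (dadzih → vedadzih, sarisih → vesarisih) add the prefix ve-.
So fetuhik → vefetuhik.

vefetuhik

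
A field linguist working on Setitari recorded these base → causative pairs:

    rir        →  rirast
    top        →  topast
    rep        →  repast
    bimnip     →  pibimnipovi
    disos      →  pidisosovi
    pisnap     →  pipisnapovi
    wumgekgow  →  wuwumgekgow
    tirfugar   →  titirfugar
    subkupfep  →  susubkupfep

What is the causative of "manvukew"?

mamanvukew

top and bimnip both end in -p yet inflect differently (topast, pibimnipovi), so the final letter is not what conditions the rule; the number of vowels is.
"manvukew" has 3 vowels. The stems with 3 vowels (wumgekgow → wuwumgekgow, tirfugar → titirfugar, subkupfep → susubkupfep) repeat the first consonant+vowel as a prefix.
So manvukew → mamanvukew.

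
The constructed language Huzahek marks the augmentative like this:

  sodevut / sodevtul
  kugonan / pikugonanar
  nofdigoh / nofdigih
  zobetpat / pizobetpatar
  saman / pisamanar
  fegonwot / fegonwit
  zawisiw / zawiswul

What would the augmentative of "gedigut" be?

zobetpat and fegonwot both end in -t yet inflect differently (pizobetpatar, fegonwit), so the final letter is not what conditions the rule; the last vowel is.
"gedigut" has last vowel 'u'. The one such stem in the data (sodevut → sodevtul) deletes the last vowel and adds -ul (as does zawisiw), so the same rule applies.
The other patterns: stems whose last vowel is 'a' add pi- … -ar around the stem; stems whose last vowel is 'o' change the last vowel to 'i'.
So gedigut → gedigtul.

gedigtul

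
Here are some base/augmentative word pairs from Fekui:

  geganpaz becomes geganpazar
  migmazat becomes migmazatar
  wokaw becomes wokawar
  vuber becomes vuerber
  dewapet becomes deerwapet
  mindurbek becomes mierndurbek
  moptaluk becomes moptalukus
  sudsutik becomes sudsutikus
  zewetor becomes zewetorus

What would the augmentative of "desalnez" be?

deersalnez

"desalnez" has last vowel 'e'. The stems whose last vowel is 'e' (vuber → vuerber, dewapet → deerwapet, mindurbek → mierndurbek) insert -er- after the first vowel.
So desalnez → deersalnez.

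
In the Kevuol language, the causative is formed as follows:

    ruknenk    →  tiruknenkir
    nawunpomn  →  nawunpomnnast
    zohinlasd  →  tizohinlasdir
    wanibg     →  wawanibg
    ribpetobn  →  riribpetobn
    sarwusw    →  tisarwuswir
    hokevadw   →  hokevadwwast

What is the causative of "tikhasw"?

ribpetobn and nawunpomn both end in -n yet inflect differently (riribpetobn, nawunpomnnast), so the final letter is not what conditions the rule; the second-to-last letter is.
"tikhasw" has second-to-last letter 's'. The stems whose second-to-last letter is 's' (sarwusw → tisarwuswir, zohinlasd → tizohinlasdir) add ti- … -ir around the stem.
So tikhasw → titikhaswir.

titikhaswir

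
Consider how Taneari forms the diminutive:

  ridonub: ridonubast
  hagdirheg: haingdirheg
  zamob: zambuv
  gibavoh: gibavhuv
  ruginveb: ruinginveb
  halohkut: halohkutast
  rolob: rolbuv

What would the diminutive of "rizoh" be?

rizhuv

"rizoh" has last vowel 'o'. The stems whose last vowel is 'o' (gibavoh → gibavhuv, zamob → zambuv, rolob → rolbuv) delete the last vowel and add -uv.
So rizoh → rizhuv.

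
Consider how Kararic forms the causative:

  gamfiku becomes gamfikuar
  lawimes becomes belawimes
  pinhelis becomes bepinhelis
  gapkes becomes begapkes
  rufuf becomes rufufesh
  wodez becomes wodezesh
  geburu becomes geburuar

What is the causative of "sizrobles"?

geburu and rufuf both have last vowel 'u' yet inflect differently (geburuar, rufufesh), so the last vowel is not what conditions the rule; the final letter is.
"sizrobles" ends in -s. The stems ending in -s (lawimes → belawimes, gapkes → begapkes, pinhelis → bepinhelis) add the prefix be-.
So sizrobles → besizrobles.

besizrobles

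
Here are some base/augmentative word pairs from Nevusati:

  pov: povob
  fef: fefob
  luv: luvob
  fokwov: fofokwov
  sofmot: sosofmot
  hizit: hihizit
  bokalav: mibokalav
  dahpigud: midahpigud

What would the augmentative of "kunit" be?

kukunit

pov and fokwov both end in -v yet inflect differently (povob, fofokwov), so the final letter is not what conditions the rule; the number of vowels is.
"kunit" has 2 vowels. The stems with 2 vowels (fokwov → fofokwov, sofmot → sosofmot, hizit → hihizit) repeat the first consonant+vowel as a prefix.
So kunit → kukunit.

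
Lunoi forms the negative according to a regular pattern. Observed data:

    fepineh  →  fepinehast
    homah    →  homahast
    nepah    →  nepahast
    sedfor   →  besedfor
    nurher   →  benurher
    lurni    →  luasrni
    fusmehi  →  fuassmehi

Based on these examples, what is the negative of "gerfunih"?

gerfunihast

"gerfunih" ends in -h. The stems ending in -h (fepineh → fepinehast, homah → homahast, nepah → nepahast) add -ast.
The other patterns: stems ending in -r add the prefix be-; stems ending in -i insert -as- after the first vowel.
So gerfunih → gerfunihast.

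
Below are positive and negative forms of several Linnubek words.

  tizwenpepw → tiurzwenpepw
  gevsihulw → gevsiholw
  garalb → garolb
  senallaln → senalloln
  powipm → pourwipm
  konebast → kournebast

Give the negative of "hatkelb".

hatkolb

gevsihulw and tizwenpepw both end in -w yet inflect differently (gevsiholw, tiurzwenpepw), so the final letter is not what conditions the rule; the second-to-last letter is.
"hatkelb" has second-to-last letter 'l'. The stems whose second-to-last letter is 'l' (garalb → garolb, gevsihulw → gevsiholw, senallaln → senalloln) change the last vowel to 'o'.
So hatkelb → hatkolb.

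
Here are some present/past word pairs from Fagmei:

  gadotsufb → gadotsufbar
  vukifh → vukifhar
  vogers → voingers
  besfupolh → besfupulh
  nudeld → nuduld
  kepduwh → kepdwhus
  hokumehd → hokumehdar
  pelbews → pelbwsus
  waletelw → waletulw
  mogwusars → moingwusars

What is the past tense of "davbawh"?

davbwhus

mogwusars and pelbews both end in -s yet inflect differently (moingwusars, pelbwsus), so the final letter is not what conditions the rule; the second-to-last letter is.
"davbawh" has second-to-last letter 'w'. The stems whose second-to-last letter is 'w' (pelbews → pelbwsus, kepduwh → kepdwhus) delete the last vowel and add -us.
The other patterns: stems whose second-to-last letter is 'r' insert -in- after the first vowel; stems whose second-to-last letter is 'l' change the last vowel to 'u'; stems whose second-to-last letter is 'f' or 'h' add -ar.
So davbawh → davbwhus.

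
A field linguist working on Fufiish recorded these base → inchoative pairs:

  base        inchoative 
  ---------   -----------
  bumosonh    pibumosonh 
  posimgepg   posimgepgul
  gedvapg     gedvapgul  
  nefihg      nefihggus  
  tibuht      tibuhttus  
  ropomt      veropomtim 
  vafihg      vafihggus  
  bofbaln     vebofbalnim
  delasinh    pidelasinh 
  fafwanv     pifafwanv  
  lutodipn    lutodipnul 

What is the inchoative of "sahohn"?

posimgepg and vafihg both end in -g yet inflect differently (posimgepgul, vafihggus), so the final letter is not what conditions the rule; the second-to-last letter is.
"sahohn" has second-to-last letter 'h'. The stems whose second-to-last letter is 'h' (vafihg → vafihggus, nefihg → nefihggus, tibuht → tibuhttus) double the final consonant and add -us.
So sahohn → sahohnnus.

sahohnnus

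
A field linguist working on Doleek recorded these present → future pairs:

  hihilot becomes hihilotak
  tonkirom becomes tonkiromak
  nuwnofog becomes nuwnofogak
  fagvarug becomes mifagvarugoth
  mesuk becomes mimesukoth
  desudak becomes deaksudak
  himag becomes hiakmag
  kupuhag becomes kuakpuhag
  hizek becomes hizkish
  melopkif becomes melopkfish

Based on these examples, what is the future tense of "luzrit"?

luzrtish

"luzrit" has last vowel 'i'. The one such stem in the data (melopkif → melopkfish) deletes the last vowel and adds -ish (as does hizek), so the same rule applies.
The other patterns: stems whose last vowel is 'o' add -ak; stems whose last vowel is 'u' add mi- … -oth around the stem; stems whose last vowel is 'a' insert -ak- after the first vowel.
So luzrit → luzrtish.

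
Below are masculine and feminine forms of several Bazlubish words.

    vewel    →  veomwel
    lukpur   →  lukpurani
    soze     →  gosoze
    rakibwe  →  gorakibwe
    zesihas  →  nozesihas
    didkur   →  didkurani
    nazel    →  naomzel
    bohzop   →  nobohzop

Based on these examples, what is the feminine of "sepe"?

rakibwe and vewel both have last vowel 'e' yet inflect differently (gorakibwe, veomwel), so the last vowel is not what conditions the rule; the final letter is.
"sepe" ends in -e. The stems ending in -e (rakibwe → gorakibwe, soze → gosoze) add the prefix go-.
The other patterns: stems ending in -r add -ani; stems ending in -l insert -om- after the first vowel; stems ending in -p or -s add the prefix no-.
So sepe → gosepe.

gosepe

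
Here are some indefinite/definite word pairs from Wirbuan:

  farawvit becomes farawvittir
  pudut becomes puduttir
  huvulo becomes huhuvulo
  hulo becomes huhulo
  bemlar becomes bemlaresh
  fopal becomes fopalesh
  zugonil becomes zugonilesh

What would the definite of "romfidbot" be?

"romfidbot" ends in -t. The stems ending in -t (farawvit → farawvittir, pudut → puduttir) double the final consonant and add -ir.
The other patterns: stems ending in -o repeat the first consonant+vowel as a prefix; stems ending in -l or -r add -esh.
So romfidbot → romfidbottir.

romfidbottir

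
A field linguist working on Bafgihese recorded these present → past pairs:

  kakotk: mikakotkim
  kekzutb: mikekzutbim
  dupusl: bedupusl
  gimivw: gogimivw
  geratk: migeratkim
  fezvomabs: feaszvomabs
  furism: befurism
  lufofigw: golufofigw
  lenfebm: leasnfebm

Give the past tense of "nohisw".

furism and lenfebm both end in -m yet inflect differently (befurism, leasnfebm), so the final letter is not what conditions the rule; the second-to-last letter is.
"nohisw" has second-to-last letter 's'. The stems whose second-to-last letter is 's' (dupusl → bedupusl, furism → befurism) add the prefix be-.
The other patterns: stems whose second-to-last letter is 't' add mi- … -im around the stem; stems whose second-to-last letter is 'b' insert -as- after the first vowel; stems whose second-to-last letter is 'g' or 'v' add the prefix go-.
So nohisw → benohisw.

benohisw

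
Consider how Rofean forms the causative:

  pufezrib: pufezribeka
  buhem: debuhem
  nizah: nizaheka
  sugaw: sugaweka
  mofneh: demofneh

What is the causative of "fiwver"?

"fiwver" has last vowel 'e'. The stems whose last vowel is 'e' (buhem → debuhem, mofneh → demofneh) add the prefix de-.
The other pattern: stems whose last vowel is 'a' or 'i' add -eka.
So fiwver → defiwver.

defiwver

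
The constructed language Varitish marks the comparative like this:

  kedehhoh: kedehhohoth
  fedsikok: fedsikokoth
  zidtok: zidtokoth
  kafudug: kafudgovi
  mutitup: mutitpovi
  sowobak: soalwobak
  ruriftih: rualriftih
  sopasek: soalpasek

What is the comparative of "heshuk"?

heshkovi

fedsikok and sowobak both end in -k yet inflect differently (fedsikokoth, soalwobak), so the final letter is not what conditions the rule; the last vowel is.
"heshuk" has last vowel 'u'. The stems whose last vowel is 'u' (kafudug → kafudgovi, mutitup → mutitpovi) delete the last vowel and add -ovi.
The other patterns: stems whose last vowel is 'o' add -oth; stems whose last vowel is 'a', 'e' or 'i' insert -al- after the first vowel.
So heshuk → heshkovi.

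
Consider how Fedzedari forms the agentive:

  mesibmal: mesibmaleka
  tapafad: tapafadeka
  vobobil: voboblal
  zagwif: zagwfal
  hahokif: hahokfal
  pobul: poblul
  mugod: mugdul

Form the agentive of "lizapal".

lizapaleka

mesibmal and vobobil both end in -l yet inflect differently (mesibmaleka, voboblal), so the final letter is not what conditions the rule; the last vowel is.
"lizapal" has last vowel 'a'. The stems whose last vowel is 'a' (mesibmal → mesibmaleka, tapafad → tapafadeka) add -eka.
So lizapal → lizapaleka.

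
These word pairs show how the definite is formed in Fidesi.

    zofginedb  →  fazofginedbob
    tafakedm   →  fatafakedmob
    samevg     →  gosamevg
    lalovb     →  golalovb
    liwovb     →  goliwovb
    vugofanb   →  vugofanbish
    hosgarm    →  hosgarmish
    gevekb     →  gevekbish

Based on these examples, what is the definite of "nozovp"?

"nozovp" has second-to-last letter 'v'. The stems whose second-to-last letter is 'v' (samevg → gosamevg, lalovb → golalovb, liwovb → goliwovb) add the prefix go-.
So nozovp → gonozovp.

gonozovp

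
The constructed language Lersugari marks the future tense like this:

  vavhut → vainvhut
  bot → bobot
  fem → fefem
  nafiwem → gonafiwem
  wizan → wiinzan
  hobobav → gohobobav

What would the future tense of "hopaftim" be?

gohopaftim

bot and vavhut both end in -t yet inflect differently (bobot, vainvhut), so the final letter is not what conditions the rule; the number of vowels is.
"hopaftim" has 3 vowels. The stems with 3 vowels (nafiwem → gonafiwem, hobobav → gohobobav) add the prefix go-.
The other patterns: stems with 1 vowel repeat the first consonant+vowel as a prefix; stems with 2 vowels insert -in- after the first vowel.
So hopaftim → gohopaftim.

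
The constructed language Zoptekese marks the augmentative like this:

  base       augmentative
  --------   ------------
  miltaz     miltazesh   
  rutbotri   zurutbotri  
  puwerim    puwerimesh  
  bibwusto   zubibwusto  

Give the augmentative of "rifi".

puwerim and rutbotri both have last vowel 'i' yet inflect differently (puwerimesh, zurutbotri), so the last vowel is not what conditions the rule; whether the stem ends in a vowel or a consonant is.
"rifi" ends in a vowel. The stems ending in a vowel (bibwusto → zubibwusto, rutbotri → zurutbotri) add the prefix zu-.
The other pattern: stems ending in a consonant add -esh.
So rifi → zurifi.

zurifi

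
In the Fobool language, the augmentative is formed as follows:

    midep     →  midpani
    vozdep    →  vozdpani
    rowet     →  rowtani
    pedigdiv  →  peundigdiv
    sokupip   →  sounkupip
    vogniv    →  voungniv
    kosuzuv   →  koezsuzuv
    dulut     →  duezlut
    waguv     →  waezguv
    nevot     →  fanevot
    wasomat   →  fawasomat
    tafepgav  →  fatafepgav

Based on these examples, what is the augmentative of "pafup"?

paezfup

midep and sokupip both end in -p yet inflect differently (midpani, sounkupip), so the final letter is not what conditions the rule; the last vowel is.
"pafup" has last vowel 'u'. The stems whose last vowel is 'u' (kosuzuv → koezsuzuv, dulut → duezlut, waguv → waezguv) insert -ez- after the first vowel.
So pafup → paezfup.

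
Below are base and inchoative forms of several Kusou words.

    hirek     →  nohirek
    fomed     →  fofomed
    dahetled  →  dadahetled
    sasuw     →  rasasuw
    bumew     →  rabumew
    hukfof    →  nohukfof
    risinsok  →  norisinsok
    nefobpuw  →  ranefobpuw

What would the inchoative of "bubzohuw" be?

rabubzohuw

bumew and fomed both have last vowel 'e' yet inflect differently (rabumew, fofomed), so the last vowel is not what conditions the rule; the final letter is.
"bubzohuw" ends in -w. The stems ending in -w (nefobpuw → ranefobpuw, bumew → rabumew, sasuw → rasasuw) add the prefix ra-.
The other patterns: stems ending in -d repeat the first consonant+vowel as a prefix; stems ending in -f or -k add the prefix no-.
So bubzohuw → rabubzohuw.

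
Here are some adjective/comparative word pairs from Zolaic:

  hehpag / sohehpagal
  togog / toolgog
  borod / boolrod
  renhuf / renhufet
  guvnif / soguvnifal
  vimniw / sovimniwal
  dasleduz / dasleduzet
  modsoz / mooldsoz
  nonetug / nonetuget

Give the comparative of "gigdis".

dasleduz and modsoz both end in -z yet inflect differently (dasleduzet, mooldsoz), so the final letter is not what conditions the rule; the last vowel is.
"gigdis" has last vowel 'i'. The stems whose last vowel is 'i' (guvnif → soguvnifal, vimniw → sovimniwal) add so- … -al around the stem.
The other patterns: stems whose last vowel is 'u' add -et; stems whose last vowel is 'o' insert -ol- after the first vowel.
So gigdis → sogigdisal.

sogigdisal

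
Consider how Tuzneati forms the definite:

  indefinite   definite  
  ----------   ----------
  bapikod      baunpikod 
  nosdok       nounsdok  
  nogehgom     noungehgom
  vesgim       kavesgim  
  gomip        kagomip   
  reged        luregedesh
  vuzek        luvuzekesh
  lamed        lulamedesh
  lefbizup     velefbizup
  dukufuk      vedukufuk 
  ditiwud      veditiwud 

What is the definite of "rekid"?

karekid

nogehgom and vesgim both end in -m yet inflect differently (noungehgom, kavesgim), so the final letter is not what conditions the rule; the last vowel is.
"rekid" has last vowel 'i'. The stems whose last vowel is 'i' (vesgim → kavesgim, gomip → kagomip) add the prefix ka-.
So rekid → karekid.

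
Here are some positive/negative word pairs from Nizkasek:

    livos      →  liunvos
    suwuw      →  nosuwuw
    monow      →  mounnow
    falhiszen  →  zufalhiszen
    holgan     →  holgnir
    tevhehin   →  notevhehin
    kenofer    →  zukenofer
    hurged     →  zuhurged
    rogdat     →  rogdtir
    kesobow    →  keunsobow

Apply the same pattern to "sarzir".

nosarzir

"sarzir" has last vowel 'i'. The one such stem in the data (tevhehin → notevhehin) adds the prefix no-, so the same rule applies.
The other patterns: stems whose last vowel is 'a' delete the last vowel and add -ir; stems whose last vowel is 'o' insert -un- after the first vowel; stems whose last vowel is 'e' add the prefix zu-.
So sarzir → nosarzir.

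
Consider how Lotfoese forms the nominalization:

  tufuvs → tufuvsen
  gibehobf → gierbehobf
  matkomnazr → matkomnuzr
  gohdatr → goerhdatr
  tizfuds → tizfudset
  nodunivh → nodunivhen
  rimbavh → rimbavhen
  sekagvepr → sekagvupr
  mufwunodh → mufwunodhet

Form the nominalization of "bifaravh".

bifaravhen

mufwunodh and nodunivh both end in -h yet inflect differently (mufwunodhet, nodunivhen), so the final letter is not what conditions the rule; the second-to-last letter is.
"bifaravh" has second-to-last letter 'v'. The stems whose second-to-last letter is 'v' (nodunivh → nodunivhen, rimbavh → rimbavhen, tufuvs → tufuvsen) add -en.
The other patterns: stems whose second-to-last letter is 'd' add -et; stems whose second-to-last letter is 'b' or 't' insert -er- after the first vowel; stems whose second-to-last letter is 'p' or 'z' change the last vowel to 'u'.
So bifaravh → bifaravhen.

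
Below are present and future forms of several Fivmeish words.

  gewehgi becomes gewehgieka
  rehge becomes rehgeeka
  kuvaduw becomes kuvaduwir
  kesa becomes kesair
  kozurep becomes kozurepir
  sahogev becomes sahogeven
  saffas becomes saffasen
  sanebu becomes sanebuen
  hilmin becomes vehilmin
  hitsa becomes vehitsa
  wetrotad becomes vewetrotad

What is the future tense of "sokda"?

kesa and hitsa both end in -a yet inflect differently (kesair, vehitsa), so the final letter is not what conditions the rule; the first letter is.
"sokda" begins with s-. The stems beginning with s- (sahogev → sahogeven, saffas → saffasen, sanebu → sanebuen) add -en.
The other patterns: stems beginning with g- or r- add -eka; stems beginning with k- add -ir; stems beginning with h- or w- add the prefix ve-.
So sokda → sokdaen.

sokdaen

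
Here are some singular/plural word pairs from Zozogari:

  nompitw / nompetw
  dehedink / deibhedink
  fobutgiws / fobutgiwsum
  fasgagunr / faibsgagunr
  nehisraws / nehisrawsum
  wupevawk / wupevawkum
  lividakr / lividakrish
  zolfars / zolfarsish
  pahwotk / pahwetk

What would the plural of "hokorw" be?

hokorwish

pahwotk and dehedink both end in -k yet inflect differently (pahwetk, deibhedink), so the final letter is not what conditions the rule; the second-to-last letter is.
"hokorw" has second-to-last letter 'r'. The one such stem in the data (zolfars → zolfarsish) adds -ish, so the same rule applies.
The other patterns: stems whose second-to-last letter is 't' change the last vowel to 'e'; stems whose second-to-last letter is 'n' insert -ib- after the first vowel; stems whose second-to-last letter is 'w' add -um.
So hokorw → hokorwish.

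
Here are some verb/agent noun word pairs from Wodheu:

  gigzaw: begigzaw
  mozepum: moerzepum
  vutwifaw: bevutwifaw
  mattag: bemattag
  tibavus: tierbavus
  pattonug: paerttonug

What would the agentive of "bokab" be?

mattag and pattonug both end in -g yet inflect differently (bemattag, paerttonug), so the final letter is not what conditions the rule; the last vowel is.
"bokab" has last vowel 'a'. The stems whose last vowel is 'a' (vutwifaw → bevutwifaw, mattag → bemattag, gigzaw → begigzaw) add the prefix be-.
So bokab → bebokab.

bebokab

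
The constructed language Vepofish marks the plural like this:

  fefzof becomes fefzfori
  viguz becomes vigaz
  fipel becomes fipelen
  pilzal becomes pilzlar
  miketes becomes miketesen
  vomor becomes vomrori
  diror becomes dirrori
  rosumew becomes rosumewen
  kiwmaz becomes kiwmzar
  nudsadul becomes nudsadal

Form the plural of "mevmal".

fipel and pilzal both end in -l yet inflect differently (fipelen, pilzlar), so the final letter is not what conditions the rule; the last vowel is.
"mevmal" has last vowel 'a'. The stems whose last vowel is 'a' (pilzal → pilzlar, kiwmaz → kiwmzar) delete the last vowel and add -ar.
The other patterns: stems whose last vowel is 'o' delete the last vowel and add -ori; stems whose last vowel is 'e' add -en; stems whose last vowel is 'u' change the last vowel to 'a'.
So mevmal → mevmlar.

mevmlar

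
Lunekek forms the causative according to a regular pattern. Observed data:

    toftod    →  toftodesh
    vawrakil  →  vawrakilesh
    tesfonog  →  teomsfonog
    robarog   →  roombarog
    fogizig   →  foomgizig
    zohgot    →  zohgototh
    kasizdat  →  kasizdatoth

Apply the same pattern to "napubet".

"napubet" ends in -t. The stems ending in -t (kasizdat → kasizdatoth, zohgot → zohgototh) add -oth.
So napubet → napubetoth.

napubetoth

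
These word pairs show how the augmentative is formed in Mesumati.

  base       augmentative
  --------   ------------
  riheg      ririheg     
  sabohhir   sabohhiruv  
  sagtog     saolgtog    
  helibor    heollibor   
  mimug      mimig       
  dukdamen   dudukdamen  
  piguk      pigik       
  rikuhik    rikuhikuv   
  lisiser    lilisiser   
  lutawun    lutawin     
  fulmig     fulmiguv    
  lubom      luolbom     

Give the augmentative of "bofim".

"bofim" has last vowel 'i'. The stems whose last vowel is 'i' (sabohhir → sabohhiruv, fulmig → fulmiguv, rikuhik → rikuhikuv) add -uv.
The other patterns: stems whose last vowel is 'o' insert -ol- after the first vowel; stems whose last vowel is 'e' repeat the first consonant+vowel as a prefix; stems whose last vowel is 'u' change the last vowel to 'i'.
So bofim → bofimuv.

bofimuv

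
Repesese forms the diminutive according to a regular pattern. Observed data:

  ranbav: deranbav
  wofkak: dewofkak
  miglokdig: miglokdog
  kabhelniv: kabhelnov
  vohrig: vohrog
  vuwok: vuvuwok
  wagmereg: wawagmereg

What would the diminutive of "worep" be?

woworep

"worep" has last vowel 'e'. The one such stem in the data (wagmereg → wawagmereg) repeats the first consonant+vowel as a prefix (as does vuwok), so the same rule applies.
So worep → woworep.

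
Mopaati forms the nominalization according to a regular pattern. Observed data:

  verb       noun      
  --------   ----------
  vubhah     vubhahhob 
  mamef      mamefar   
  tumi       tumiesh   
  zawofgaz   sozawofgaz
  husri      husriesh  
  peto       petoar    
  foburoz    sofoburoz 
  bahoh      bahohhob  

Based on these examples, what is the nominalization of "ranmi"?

ranmiesh

foburoz and bahoh both have last vowel 'o' yet inflect differently (sofoburoz, bahohhob), so the last vowel is not what conditions the rule; the final letter is.
"ranmi" ends in -i. The stems ending in -i (tumi → tumiesh, husri → husriesh) add -esh.
The other patterns: stems ending in -z add the prefix so-; stems ending in -h double the final consonant and add -ob; stems ending in -f or -o add -ar.
So ranmi → ranmiesh.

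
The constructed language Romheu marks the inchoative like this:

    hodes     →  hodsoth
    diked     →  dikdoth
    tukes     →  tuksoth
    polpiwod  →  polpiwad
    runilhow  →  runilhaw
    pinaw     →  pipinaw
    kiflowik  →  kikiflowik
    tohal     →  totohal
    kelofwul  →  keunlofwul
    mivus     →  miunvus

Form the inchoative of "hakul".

diked and polpiwod both end in -d yet inflect differently (dikdoth, polpiwad), so the final letter is not what conditions the rule; the last vowel is.
"hakul" has last vowel 'u'. The stems whose last vowel is 'u' (kelofwul → keunlofwul, mivus → miunvus) insert -un- after the first vowel.
The other patterns: stems whose last vowel is 'e' delete the last vowel and add -oth; stems whose last vowel is 'o' change the last vowel to 'a'; stems whose last vowel is 'a' or 'i' repeat the first consonant+vowel as a prefix.
So hakul → haunkul.

haunkul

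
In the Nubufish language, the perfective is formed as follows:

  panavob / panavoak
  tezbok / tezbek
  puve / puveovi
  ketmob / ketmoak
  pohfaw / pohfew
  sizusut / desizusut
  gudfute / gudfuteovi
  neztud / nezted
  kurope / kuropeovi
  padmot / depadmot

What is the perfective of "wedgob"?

"wedgob" ends in -b. The stems ending in -b (panavob → panavoak, ketmob → ketmoak) drop the final letter and add -ak.
The other patterns: stems ending in -t add the prefix de-; stems ending in -e add -ovi; stems ending in -d, -k or -w change the last vowel to 'e'.
So wedgob → wedgoak.

wedgoak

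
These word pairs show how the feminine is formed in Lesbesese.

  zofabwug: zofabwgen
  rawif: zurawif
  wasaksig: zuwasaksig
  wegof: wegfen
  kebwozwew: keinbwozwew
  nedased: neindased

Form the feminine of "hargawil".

zuhargawil

wasaksig and zofabwug both end in -g yet inflect differently (zuwasaksig, zofabwgen), so the final letter is not what conditions the rule; the last vowel is.
"hargawil" has last vowel 'i'. The stems whose last vowel is 'i' (rawif → zurawif, wasaksig → zuwasaksig) add the prefix zu-.
So hargawil → zuhargawil.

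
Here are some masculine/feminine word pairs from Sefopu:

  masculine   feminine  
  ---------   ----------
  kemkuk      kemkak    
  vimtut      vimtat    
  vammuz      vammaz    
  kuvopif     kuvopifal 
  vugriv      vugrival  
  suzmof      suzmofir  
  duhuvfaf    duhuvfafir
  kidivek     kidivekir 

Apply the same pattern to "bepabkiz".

bepabkizal

kuvopif and suzmof both end in -f yet inflect differently (kuvopifal, suzmofir), so the final letter is not what conditions the rule; the last vowel is.
"bepabkiz" has last vowel 'i'. The stems whose last vowel is 'i' (kuvopif → kuvopifal, vugriv → vugrival) add -al.
So bepabkiz → bepabkizal.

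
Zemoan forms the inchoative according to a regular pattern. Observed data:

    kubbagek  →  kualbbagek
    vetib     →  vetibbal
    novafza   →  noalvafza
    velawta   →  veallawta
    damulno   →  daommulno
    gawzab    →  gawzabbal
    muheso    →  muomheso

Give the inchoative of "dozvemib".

dozvemibbal

gawzab and novafza both have last vowel 'a' yet inflect differently (gawzabbal, noalvafza), so the last vowel is not what conditions the rule; the final letter is.
"dozvemib" ends in -b. The stems ending in -b (vetib → vetibbal, gawzab → gawzabbal) double the final consonant and add -al.
The other patterns: stems ending in -o insert -om- after the first vowel; stems ending in -a or -k insert -al- after the first vowel.
So dozvemib → dozvemibbal.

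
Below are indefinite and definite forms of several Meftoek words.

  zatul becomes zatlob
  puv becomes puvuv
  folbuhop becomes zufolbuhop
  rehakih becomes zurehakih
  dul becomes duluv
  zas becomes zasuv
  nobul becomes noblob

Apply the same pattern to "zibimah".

dul and nobul both end in -l yet inflect differently (duluv, noblob), so the final letter is not what conditions the rule; the number of vowels is.
"zibimah" has 3 vowels. The stems with 3 vowels (folbuhop → zufolbuhop, rehakih → zurehakih) add the prefix zu-.
The other patterns: stems with 1 vowel add -uv; stems with 2 vowels delete the last vowel and add -ob.
So zibimah → zuzibimah.

zuzibimah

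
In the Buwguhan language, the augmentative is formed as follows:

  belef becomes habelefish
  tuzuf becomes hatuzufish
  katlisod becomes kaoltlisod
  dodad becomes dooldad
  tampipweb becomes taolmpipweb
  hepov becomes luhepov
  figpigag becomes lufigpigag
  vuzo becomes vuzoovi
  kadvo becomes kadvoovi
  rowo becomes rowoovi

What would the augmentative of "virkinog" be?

luvirkinog

belef and tampipweb both have last vowel 'e' yet inflect differently (habelefish, taolmpipweb), so the last vowel is not what conditions the rule; the final letter is.
"virkinog" ends in -g. The one such stem in the data (figpigag → lufigpigag) adds the prefix lu-, so the same rule applies.
So virkinog → luvirkinog.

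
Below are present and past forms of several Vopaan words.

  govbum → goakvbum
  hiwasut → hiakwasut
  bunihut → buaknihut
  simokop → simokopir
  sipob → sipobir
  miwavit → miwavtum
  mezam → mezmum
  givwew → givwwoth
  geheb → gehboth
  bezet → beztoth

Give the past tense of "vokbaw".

vokbwum

hiwasut and miwavit both end in -t yet inflect differently (hiakwasut, miwavtum), so the final letter is not what conditions the rule; the last vowel is.
"vokbaw" has last vowel 'a'. The one such stem in the data (mezam → mezmum) deletes the last vowel and adds -um (as does miwavit), so the same rule applies.
The other patterns: stems whose last vowel is 'u' insert -ak- after the first vowel; stems whose last vowel is 'o' add -ir; stems whose last vowel is 'e' delete the last vowel and add -oth.
So vokbaw → vokbwum.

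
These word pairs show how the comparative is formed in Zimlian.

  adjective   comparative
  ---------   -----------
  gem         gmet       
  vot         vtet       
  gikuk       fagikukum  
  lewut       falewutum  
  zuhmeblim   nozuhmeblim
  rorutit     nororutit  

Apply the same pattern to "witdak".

vot and lewut both end in -t yet inflect differently (vtet, falewutum), so the final letter is not what conditions the rule; the number of vowels is.
"witdak" has 2 vowels. The stems with 2 vowels (gikuk → fagikukum, lewut → falewutum) add fa- … -um around the stem.
So witdak → fawitdakum.

fawitdakum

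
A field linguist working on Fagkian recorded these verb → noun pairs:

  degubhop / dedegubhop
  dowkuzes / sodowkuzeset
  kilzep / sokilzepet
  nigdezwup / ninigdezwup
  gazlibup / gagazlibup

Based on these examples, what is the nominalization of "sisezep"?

kilzep and degubhop both end in -p yet inflect differently (sokilzepet, dedegubhop), so the final letter is not what conditions the rule; the last vowel is.
"sisezep" has last vowel 'e'. The stems whose last vowel is 'e' (kilzep → sokilzepet, dowkuzes → sodowkuzeset) add so- … -et around the stem.
The other pattern: stems whose last vowel is 'o' or 'u' repeat the first consonant+vowel as a prefix.
So sisezep → sosisezepet.

sosisezepet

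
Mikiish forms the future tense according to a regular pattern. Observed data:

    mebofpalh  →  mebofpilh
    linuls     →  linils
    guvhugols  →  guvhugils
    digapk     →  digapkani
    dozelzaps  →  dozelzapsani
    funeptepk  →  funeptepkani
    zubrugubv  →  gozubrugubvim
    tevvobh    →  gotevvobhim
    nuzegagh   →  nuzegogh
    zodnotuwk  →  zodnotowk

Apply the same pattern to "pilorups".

linuls and dozelzaps both end in -s yet inflect differently (linils, dozelzapsani), so the final letter is not what conditions the rule; the second-to-last letter is.
"pilorups" has second-to-last letter 'p'. The stems whose second-to-last letter is 'p' (digapk → digapkani, dozelzaps → dozelzapsani, funeptepk → funeptepkani) add -ani.
The other patterns: stems whose second-to-last letter is 'l' change the last vowel to 'i'; stems whose second-to-last letter is 'b' add go- … -im around the stem; stems whose second-to-last letter is 'g' or 'w' change the last vowel to 'o'.
So pilorups → pilorupsani.

pilorupsani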